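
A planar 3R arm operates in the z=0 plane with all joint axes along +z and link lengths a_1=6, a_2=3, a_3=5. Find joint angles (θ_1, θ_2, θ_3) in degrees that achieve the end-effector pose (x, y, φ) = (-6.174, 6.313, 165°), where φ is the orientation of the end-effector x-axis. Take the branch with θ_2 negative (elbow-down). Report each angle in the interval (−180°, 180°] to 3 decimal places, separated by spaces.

134.995 -120.006 150.011

wrist centre = target − a_3·(cos φ, sin φ) = (-1.3444, 5.0189)
cos θ_2 = (26.9967−6²−3²)/(2·6·3) = -0.5001; θ_2 = -120.0060° (elbow-down)
β = atan2(5.0189,-1.3444) = 104.9953°; ψ = atan2(-2.5979,4.4997) = -30.0000°
θ_1 = β − ψ = 134.9953°
θ_3 = φ − θ_1 − θ_2 = 150.0107° (wrapped to (-180°,180°])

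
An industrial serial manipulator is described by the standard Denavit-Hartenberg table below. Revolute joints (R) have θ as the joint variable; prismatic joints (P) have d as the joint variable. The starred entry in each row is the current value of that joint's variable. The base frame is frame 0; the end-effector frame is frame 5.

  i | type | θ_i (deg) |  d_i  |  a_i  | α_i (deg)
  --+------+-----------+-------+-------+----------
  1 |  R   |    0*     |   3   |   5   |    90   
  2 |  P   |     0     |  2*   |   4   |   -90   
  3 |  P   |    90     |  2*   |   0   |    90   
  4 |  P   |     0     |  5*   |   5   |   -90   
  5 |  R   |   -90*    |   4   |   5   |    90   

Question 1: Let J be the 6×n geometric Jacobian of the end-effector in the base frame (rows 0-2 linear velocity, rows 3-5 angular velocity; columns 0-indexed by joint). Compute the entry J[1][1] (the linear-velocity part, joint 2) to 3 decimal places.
-1.000

prismatic axis z_1 = (0.0000,-1.0000,0.0000)
J_v[:, 1] = z_1; J_ω[:, 1] = (0,0,0)
entry J[1][1] = -1.0000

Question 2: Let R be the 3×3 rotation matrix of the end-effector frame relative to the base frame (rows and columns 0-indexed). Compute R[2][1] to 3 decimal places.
1.000

End-effector y-axis (col 1 of R) = (0.0000,0.0000,1.0000)
R[2][1] = 1.0000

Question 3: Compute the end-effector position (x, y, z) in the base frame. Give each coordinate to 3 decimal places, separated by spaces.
after link 1: o_1 = (5.0000, 0.0000, 3.0000)
after link 2: o_2 = (9.0000, -2.0000, 3.0000)
after link 3: o_3 = (9.0000, -2.0000, 5.0000)
after link 4: o_4 = (14.0000, 3.0000, 5.0000)
after link 5: o_5 = (19.0000, 3.0000, 9.0000)

19.000 3.000 9.000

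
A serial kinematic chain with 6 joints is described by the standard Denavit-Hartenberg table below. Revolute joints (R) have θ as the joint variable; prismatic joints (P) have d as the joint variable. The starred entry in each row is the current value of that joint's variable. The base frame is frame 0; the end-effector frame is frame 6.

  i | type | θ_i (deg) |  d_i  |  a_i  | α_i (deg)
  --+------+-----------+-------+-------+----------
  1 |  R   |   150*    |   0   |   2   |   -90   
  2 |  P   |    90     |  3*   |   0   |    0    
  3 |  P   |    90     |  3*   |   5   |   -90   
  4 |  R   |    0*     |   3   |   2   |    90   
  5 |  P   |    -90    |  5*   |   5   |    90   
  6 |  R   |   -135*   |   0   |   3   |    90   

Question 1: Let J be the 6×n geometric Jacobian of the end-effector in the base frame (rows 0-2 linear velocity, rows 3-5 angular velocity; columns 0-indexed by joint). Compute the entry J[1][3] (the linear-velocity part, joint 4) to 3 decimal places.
0.293

axis z_3 = (0.0000,-0.0000,1.0000); lever o_n−o_3 = (0.2927,-3.4930,0.1213)
cross product → J_v[:, 3] = (3.4930,0.2927,-0.0000)
J_ω[:, 3] = z_3
entry J[1][3] = 0.2927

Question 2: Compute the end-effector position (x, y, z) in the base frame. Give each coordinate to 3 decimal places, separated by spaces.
-0.109 -10.189 0.121

after link 1: o_1 = (-1.7321, 1.0000, 0.0000)
after link 2: o_2 = (-3.2321, -1.5981, 0.0000)
after link 3: o_3 = (-0.4019, -6.6962, -0.0000)
after link 4: o_4 = (1.3301, -7.6962, 3.0000)
after link 5: o_5 = (-1.1699, -12.0263, -2.0000)
after link 6: o_6 = (-0.1092, -10.1892, 0.1213)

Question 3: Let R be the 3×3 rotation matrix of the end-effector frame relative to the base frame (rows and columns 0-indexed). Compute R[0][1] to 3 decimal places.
End-effector y-axis (col 1 of R) = (-0.8660,0.5000,0.0000)
R[0][1] = -0.8660

-0.866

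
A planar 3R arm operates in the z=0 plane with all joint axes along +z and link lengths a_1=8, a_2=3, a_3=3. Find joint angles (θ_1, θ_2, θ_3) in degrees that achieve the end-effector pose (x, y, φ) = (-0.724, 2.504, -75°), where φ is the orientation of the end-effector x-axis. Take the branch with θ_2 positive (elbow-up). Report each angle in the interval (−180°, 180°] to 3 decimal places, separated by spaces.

90.005 150.000 44.994

wrist centre = target − a_3·(cos φ, sin φ) = (-1.5005, 5.4018)
cos θ_2 = (31.4306−8²−3²)/(2·8·3) = -0.8660; θ_2 = 150.0005° (elbow-up)
β = atan2(5.4018,-1.5005) = 105.5238°; ψ = atan2(1.5000,5.4019) = 15.5187°
θ_1 = β − ψ = 90.0051°
θ_3 = φ − θ_1 − θ_2 = 44.9944° (wrapped to (-180°,180°])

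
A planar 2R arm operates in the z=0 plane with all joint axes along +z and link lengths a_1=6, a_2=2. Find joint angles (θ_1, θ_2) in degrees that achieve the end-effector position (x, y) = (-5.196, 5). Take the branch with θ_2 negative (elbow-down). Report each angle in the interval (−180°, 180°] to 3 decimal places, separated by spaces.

cos θ_2 = (51.9984−6²−2²)/(2·6·2) = 0.4999; θ_2 = -60.0044° (elbow-down)
β = atan2(5.0000,-5.1960) = 136.1013°; ψ = atan2(-1.7321,6.9999) = -13.8987°
θ_1 = β − ψ = 150.0000°

150.000 -60.004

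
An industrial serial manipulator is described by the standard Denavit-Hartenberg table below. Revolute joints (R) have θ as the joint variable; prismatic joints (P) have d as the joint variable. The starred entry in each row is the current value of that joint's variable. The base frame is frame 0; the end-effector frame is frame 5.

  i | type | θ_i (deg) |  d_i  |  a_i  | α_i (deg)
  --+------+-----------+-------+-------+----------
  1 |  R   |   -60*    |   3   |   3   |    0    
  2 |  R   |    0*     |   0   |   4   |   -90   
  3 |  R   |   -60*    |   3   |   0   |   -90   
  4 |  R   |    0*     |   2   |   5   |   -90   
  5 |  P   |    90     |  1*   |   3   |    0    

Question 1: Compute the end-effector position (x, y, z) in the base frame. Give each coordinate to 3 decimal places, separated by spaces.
6.049 -6.477 7.830

after link 1: o_1 = (1.5000, -2.5981, 3.0000)
after link 2: o_2 = (3.5000, -6.0622, 3.0000)
after link 3: o_3 = (6.0981, -4.5622, 3.0000)
after link 4: o_4 = (8.2141, -8.2272, 6.3301)
after link 5: o_5 = (6.0490, -6.4772, 7.8301)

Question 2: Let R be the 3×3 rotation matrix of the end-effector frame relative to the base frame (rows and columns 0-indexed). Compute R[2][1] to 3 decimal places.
End-effector y-axis (col 1 of R) = (-0.2500,0.4330,-0.8660)
R[2][1] = -0.8660

-0.866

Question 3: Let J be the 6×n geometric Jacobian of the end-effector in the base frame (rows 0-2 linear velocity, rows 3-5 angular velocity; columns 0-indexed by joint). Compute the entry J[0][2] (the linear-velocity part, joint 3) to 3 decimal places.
2.415

axis z_2 = (0.8660,0.5000,0.0000); lever o_n−o_2 = (2.5490,-0.4151,4.8301)
cross product → J_v[:, 2] = (2.4151,-4.1830,-1.6340)
J_ω[:, 2] = z_2
entry J[0][2] = 2.4151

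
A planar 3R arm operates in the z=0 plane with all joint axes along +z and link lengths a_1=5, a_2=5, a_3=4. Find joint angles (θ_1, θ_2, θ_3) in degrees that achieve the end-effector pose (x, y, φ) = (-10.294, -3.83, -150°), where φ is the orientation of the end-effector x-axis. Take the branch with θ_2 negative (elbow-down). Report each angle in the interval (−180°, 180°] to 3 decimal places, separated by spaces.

-119.998 -90.004 60.003

wrist centre = target − a_3·(cos φ, sin φ) = (-6.8299, -1.8300)
cos θ_2 = (49.9964−5²−5²)/(2·5·5) = -0.0001; θ_2 = -90.0041° (elbow-down)
β = atan2(-1.8300,-6.8299) = -165.0005°; ψ = atan2(-5.0000,4.9996) = -45.0021°
θ_1 = β − ψ = -119.9985°
θ_3 = φ − θ_1 − θ_2 = 60.0026° (wrapped to (-180°,180°])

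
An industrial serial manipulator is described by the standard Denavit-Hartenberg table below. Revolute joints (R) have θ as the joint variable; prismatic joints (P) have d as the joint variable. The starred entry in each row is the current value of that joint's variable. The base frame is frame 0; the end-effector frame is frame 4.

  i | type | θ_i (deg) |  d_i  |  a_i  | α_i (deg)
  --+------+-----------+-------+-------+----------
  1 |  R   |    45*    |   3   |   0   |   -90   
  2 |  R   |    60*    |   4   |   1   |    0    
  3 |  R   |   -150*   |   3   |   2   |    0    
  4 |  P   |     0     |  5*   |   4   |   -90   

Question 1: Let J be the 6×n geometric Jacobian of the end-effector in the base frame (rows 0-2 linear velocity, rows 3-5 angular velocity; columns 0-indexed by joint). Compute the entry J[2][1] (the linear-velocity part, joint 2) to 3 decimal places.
-0.500

axis z_1 = (-0.7071,0.7071,0.0000); lever o_n−o_1 = (-8.1317,8.8388,5.1340)
cross product → J_v[:, 1] = (3.6303,3.6303,-0.5000)
J_ω[:, 1] = z_1
entry J[2][1] = -0.5000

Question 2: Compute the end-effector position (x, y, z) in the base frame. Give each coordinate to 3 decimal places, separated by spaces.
-8.132 8.839 8.134

after link 1: o_1 = (0.0000, 0.0000, 3.0000)
after link 2: o_2 = (-2.4749, 3.1820, 2.1340)
after link 3: o_3 = (-4.5962, 5.3033, 4.1340)
after link 4: o_4 = (-8.1317, 8.8388, 8.1340)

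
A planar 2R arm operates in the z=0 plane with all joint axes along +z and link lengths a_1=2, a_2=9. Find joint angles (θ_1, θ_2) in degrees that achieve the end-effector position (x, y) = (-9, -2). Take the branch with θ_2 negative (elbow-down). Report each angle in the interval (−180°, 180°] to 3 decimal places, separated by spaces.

cos θ_2 = (85.0000−2²−9²)/(2·2·9) = 0.0000; θ_2 = -90.0000° (elbow-down)
β = atan2(-2.0000,-9.0000) = -167.4712°; ψ = atan2(-9.0000,2.0000) = -77.4712°
θ_1 = β − ψ = -90.0000°

-90.000 -90.000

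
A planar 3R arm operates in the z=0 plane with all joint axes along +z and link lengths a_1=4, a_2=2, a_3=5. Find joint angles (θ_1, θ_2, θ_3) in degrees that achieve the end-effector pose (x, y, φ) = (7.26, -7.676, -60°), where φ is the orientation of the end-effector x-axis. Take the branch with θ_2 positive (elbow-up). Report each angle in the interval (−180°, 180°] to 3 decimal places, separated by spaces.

wrist centre = target − a_3·(cos φ, sin φ) = (4.7600, -3.3459)
cos θ_2 = (33.8525−4²−2²)/(2·4·2) = 0.8658; θ_2 = 30.0282° (elbow-up)
β = atan2(-3.3459,4.7600) = -35.1039°; ψ = atan2(1.0009,5.7316) = 9.9052°
θ_1 = β − ψ = -45.0091°
θ_3 = φ − θ_1 − θ_2 = -45.0191° (wrapped to (-180°,180°])

-45.009 30.028 -45.019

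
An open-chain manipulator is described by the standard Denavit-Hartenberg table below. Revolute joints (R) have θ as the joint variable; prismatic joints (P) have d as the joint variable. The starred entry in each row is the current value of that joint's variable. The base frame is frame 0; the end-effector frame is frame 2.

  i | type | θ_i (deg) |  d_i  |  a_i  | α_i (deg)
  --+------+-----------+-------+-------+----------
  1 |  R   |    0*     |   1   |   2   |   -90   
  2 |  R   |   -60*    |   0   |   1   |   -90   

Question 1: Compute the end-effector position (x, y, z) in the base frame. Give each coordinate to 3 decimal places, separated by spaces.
after link 1: o_1 = (2.0000, 0.0000, 1.0000)
after link 2: o_2 = (2.5000, -0.0000, 1.8660)

2.500 -0.000 1.866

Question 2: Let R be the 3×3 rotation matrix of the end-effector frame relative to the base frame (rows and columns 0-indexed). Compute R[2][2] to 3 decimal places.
-0.500

End-effector z-axis (col 2 of R) = (0.8660,0.0000,-0.5000)
R[2][2] = -0.5000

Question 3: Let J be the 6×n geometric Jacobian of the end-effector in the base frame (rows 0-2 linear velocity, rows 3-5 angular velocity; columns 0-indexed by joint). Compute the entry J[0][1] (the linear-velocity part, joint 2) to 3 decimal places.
0.866

axis z_1 = (0.0000,1.0000,0.0000); lever o_n−o_1 = (0.5000,-0.0000,0.8660)
cross product → J_v[:, 1] = (0.8660,0.0000,-0.5000)
J_ω[:, 1] = z_1
entry J[0][1] = 0.8660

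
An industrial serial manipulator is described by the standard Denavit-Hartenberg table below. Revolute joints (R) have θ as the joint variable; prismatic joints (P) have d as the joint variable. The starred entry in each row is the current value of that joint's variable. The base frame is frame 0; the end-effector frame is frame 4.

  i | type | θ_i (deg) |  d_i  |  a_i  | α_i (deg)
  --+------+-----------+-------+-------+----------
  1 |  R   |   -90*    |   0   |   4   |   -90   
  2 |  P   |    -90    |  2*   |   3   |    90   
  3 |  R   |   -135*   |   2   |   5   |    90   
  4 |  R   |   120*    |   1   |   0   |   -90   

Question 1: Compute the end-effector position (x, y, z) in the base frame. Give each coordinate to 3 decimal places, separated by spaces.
-0.828 -2.000 -1.243

after link 1: o_1 = (0.0000, -4.0000, 0.0000)
after link 2: o_2 = (2.0000, -4.0000, 3.0000)
after link 3: o_3 = (-1.5355, -2.0000, -0.5355)
after link 4: o_4 = (-0.8284, -2.0000, -1.2426)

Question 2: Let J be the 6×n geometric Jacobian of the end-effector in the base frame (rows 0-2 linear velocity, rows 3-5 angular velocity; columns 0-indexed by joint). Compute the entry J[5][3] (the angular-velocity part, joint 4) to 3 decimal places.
-0.707

axis z_3 = (0.7071,0.0000,-0.7071); lever o_n−o_3 = (0.7071,0.0000,-0.7071)
cross product → J_v[:, 3] = (-0.0000,0.0000,-0.0000)
J_ω[:, 3] = z_3
entry J[5][3] = -0.7071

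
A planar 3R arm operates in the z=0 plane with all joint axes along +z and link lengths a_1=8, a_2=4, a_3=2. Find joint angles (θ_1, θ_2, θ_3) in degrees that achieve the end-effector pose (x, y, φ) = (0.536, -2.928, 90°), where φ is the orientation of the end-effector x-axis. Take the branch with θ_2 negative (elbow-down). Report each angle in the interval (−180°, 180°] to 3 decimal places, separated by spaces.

-60.000 -150.003 -59.996

wrist centre = target − a_3·(cos φ, sin φ) = (0.5360, -4.9280)
cos θ_2 = (24.5725−8²−4²)/(2·8·4) = -0.8661; θ_2 = -150.0034° (elbow-down)
β = atan2(-4.9280,0.5360) = -83.7926°; ψ = atan2(-1.9998,4.5358) = -23.7924°
θ_1 = β − ψ = -60.0002°
θ_3 = φ − θ_1 − θ_2 = -59.9964° (wrapped to (-180°,180°])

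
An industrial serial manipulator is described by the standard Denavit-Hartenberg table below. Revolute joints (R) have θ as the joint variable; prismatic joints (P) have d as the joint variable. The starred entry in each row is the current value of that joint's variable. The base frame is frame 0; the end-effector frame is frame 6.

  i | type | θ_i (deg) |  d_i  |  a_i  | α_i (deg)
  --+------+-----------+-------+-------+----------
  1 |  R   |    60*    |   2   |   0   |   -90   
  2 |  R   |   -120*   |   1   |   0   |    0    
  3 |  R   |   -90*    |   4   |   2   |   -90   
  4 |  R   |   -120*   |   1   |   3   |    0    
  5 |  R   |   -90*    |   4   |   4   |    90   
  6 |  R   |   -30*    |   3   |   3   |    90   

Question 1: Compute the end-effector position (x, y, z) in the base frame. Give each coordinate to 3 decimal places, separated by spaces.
after link 1: o_1 = (0.0000, 0.0000, 2.0000)
after link 2: o_2 = (-0.8660, 0.5000, 2.0000)
after link 3: o_3 = (-5.1962, 1.0000, 1.0000)
after link 4: o_4 = (-7.0466, 2.9910, 2.6160)
after link 5: o_5 = (-4.8146, 2.8571, 7.8122)
after link 6: o_6 = (-0.7398, 2.1205, 6.8881)

-0.740 2.121 6.888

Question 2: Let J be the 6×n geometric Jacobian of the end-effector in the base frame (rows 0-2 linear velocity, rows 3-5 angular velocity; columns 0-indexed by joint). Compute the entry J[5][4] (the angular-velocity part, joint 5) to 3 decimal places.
axis z_4 = (-0.2500,-0.4330,0.8660); lever o_n−o_4 = (6.3068,-0.8705,4.2721)
cross product → J_v[:, 4] = (-1.0960,6.5299,2.9486)
J_ω[:, 4] = z_4
entry J[5][4] = 0.8660

0.866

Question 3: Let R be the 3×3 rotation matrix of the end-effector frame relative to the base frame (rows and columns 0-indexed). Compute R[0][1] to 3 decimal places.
0.533

End-effector y-axis (col 1 of R) = (0.5335,-0.8080,-0.2500)
R[0][1] = 0.5335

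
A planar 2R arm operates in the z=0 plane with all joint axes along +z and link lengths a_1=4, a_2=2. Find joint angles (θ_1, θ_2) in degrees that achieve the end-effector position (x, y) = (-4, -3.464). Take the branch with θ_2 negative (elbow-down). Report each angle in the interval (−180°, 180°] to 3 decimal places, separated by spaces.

-120.000 -60.003

cos θ_2 = (27.9993−4²−2²)/(2·4·2) = 0.5000; θ_2 = -60.0029° (elbow-down)
β = atan2(-3.4640,-4.0000) = -139.1074°; ψ = atan2(-1.7321,4.9999) = -19.1074°
θ_1 = β − ψ = -120.0000°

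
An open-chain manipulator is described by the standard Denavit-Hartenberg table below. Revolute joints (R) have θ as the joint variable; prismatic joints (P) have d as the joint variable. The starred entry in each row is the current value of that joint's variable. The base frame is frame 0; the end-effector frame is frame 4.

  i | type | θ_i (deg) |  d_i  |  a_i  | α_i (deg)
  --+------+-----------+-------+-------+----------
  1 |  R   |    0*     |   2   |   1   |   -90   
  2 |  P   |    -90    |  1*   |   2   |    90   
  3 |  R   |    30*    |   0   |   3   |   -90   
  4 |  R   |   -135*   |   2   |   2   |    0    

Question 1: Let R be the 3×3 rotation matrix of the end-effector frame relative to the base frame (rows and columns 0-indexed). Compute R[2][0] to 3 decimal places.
End-effector x-axis (col 0 of R) = (-0.7071,-0.3536,-0.6124)
R[2][0] = -0.6124

-0.612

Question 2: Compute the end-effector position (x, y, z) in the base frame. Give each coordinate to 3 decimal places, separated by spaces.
after link 1: o_1 = (1.0000, 0.0000, 2.0000)
after link 2: o_2 = (1.0000, 1.0000, 4.0000)
after link 3: o_3 = (1.0000, 2.5000, 6.5981)
after link 4: o_4 = (-0.4142, 3.5249, 4.3733)

-0.414 3.525 4.373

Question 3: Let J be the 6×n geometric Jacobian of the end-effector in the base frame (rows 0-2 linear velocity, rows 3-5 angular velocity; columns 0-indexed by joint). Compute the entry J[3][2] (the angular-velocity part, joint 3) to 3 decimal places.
-1.000

axis z_2 = (-1.0000,0.0000,0.0000); lever o_n−o_2 = (-1.4142,2.5249,0.3733)
cross product → J_v[:, 2] = (-0.0000,0.3733,-2.5249)
J_ω[:, 2] = z_2
entry J[3][2] = -1.0000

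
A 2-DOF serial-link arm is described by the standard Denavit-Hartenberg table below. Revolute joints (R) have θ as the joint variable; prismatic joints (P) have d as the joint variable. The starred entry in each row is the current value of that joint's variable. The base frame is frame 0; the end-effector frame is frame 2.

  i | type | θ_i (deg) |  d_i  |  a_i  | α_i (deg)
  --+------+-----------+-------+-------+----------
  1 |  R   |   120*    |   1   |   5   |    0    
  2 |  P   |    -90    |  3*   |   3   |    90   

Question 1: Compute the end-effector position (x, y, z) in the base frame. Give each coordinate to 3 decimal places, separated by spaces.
after link 1: o_1 = (-2.5000, 4.3301, 1.0000)
after link 2: o_2 = (0.0981, 5.8301, 4.0000)

0.098 5.830 4.000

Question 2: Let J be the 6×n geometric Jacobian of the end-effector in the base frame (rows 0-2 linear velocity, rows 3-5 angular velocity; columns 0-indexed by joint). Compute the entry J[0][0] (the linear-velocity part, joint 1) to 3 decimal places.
-5.830

axis z_0 = ẑ; lever o_n−o_0 = (0.0981,5.8301,4.0000)
cross product → J_v[:, 0] = (-5.8301,0.0981,0.0000)
J_ω[:, 0] = z_0
entry J[0][0] = -5.8301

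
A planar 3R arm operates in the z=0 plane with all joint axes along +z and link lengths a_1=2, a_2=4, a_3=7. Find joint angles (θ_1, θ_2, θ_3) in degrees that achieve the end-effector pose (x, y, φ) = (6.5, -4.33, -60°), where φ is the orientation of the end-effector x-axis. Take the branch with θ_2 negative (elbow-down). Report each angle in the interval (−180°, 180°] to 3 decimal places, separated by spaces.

wrist centre = target − a_3·(cos φ, sin φ) = (3.0000, 1.7322)
cos θ_2 = (12.0004−2²−4²)/(2·2·4) = -0.5000; θ_2 = -119.9982° (elbow-down)
β = atan2(1.7322,3.0000) = 30.0018°; ψ = atan2(-3.4642,0.0001) = -89.9982°
θ_1 = β − ψ = 120.0000°
θ_3 = φ − θ_1 − θ_2 = -60.0018° (wrapped to (-180°,180°])

120.000 -119.998 -60.002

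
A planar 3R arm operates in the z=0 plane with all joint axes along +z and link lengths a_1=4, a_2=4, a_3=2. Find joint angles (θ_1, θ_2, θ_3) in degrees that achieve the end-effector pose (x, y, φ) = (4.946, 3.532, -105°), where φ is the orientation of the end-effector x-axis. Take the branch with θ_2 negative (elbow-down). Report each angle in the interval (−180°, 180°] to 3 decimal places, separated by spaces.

wrist centre = target − a_3·(cos φ, sin φ) = (5.4636, 5.4639)
cos θ_2 = (59.7050−4²−4²)/(2·4·4) = 0.8658; θ_2 = -30.0279° (elbow-down)
β = atan2(5.4639,5.4636) = 45.0011°; ψ = atan2(-2.0017,7.4631) = -15.0140°
θ_1 = β − ψ = 60.0151°
θ_3 = φ − θ_1 − θ_2 = -134.9872° (wrapped to (-180°,180°])

60.015 -30.028 -134.987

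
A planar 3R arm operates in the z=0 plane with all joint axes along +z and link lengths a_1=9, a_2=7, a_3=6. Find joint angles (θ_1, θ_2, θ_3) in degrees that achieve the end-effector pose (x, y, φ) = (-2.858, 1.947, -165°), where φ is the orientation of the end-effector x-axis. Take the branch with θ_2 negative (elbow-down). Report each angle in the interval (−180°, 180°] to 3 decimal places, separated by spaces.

wrist centre = target − a_3·(cos φ, sin φ) = (2.9376, 3.4999)
cos θ_2 = (20.8786−9²−7²)/(2·9·7) = -0.8660; θ_2 = -150.0020° (elbow-down)
β = atan2(3.4999,2.9376) = 49.9925°; ψ = atan2(-3.4998,2.9377) = -49.9901°
θ_1 = β − ψ = 99.9826°
θ_3 = φ − θ_1 − θ_2 = -114.9807° (wrapped to (-180°,180°])

99.983 -150.002 -114.981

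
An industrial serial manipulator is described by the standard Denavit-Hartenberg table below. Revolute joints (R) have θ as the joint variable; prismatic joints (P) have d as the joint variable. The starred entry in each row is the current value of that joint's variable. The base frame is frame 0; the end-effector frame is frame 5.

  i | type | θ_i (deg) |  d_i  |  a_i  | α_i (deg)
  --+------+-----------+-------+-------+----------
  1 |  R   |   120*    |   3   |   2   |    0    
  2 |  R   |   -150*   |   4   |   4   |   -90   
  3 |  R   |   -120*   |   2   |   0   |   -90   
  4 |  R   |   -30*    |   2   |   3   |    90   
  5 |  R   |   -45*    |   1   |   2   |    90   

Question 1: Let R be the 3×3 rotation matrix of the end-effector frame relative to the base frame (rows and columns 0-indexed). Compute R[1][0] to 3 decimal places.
End-effector x-axis (col 0 of R) = (-0.6187,0.7655,0.1768)
R[1][0] = 0.7655

0.765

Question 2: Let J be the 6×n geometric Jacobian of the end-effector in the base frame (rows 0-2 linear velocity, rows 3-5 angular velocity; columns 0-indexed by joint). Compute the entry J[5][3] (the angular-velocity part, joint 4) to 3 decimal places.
axis z_3 = (0.7500,-0.4330,0.5000); lever o_n−o_3 = (0.5371,3.2385,3.1705)
cross product → J_v[:, 3] = (-2.9921,-2.1094,2.6614)
J_ω[:, 3] = z_3
entry J[5][3] = 0.5000

0.500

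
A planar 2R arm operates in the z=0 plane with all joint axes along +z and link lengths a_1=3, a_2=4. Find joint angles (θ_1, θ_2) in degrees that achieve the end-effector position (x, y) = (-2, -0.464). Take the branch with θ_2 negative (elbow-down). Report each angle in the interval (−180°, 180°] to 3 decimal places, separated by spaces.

-63.874 -150.000

cos θ_2 = (4.2153−3²−4²)/(2·3·4) = -0.8660; θ_2 = -150.0005° (elbow-down)
β = atan2(-0.4640,-2.0000) = -166.9384°; ψ = atan2(-2.0000,-0.4641) = -103.0649°
θ_1 = β − ψ = -63.8735°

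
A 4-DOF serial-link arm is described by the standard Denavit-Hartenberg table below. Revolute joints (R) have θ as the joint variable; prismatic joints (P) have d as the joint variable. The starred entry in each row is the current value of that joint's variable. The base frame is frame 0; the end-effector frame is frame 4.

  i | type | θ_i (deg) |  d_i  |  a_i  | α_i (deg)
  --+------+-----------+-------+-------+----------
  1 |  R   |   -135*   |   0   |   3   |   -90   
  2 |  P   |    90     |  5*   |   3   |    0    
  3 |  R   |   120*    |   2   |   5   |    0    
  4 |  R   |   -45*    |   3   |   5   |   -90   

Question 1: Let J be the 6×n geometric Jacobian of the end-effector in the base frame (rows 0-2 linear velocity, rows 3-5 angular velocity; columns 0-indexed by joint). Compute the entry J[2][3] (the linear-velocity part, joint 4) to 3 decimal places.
4.830

axis z_3 = (0.7071,-0.7071,0.0000); lever o_n−o_3 = (5.5364,1.2937,-1.2941)
cross product → J_v[:, 3] = (0.9151,0.9151,4.8296)
J_ω[:, 3] = z_3
entry J[2][3] = 4.8296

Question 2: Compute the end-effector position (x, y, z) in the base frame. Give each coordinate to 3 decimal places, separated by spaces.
11.427 -2.715 -1.794

after link 1: o_1 = (-2.1213, -2.1213, 0.0000)
after link 2: o_2 = (1.4142, -5.6569, -3.0000)
after link 3: o_3 = (5.8903, -4.0092, -0.5000)
after link 4: o_4 = (11.4267, -2.7155, -1.7941)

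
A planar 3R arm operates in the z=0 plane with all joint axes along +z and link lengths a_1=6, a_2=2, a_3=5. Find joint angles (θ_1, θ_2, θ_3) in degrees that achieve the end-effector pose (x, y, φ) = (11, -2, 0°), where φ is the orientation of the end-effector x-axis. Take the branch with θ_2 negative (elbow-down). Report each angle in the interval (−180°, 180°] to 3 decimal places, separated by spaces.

wrist centre = target − a_3·(cos φ, sin φ) = (6.0000, -2.0000)
cos θ_2 = (40.0000−6²−2²)/(2·6·2) = 0.0000; θ_2 = -90.0000° (elbow-down)
β = atan2(-2.0000,6.0000) = -18.4349°; ψ = atan2(-2.0000,6.0000) = -18.4349°
θ_1 = β − ψ = 0.0000°
θ_3 = φ − θ_1 − θ_2 = 90.0000° (wrapped to (-180°,180°])

0.000 -90.000 90.000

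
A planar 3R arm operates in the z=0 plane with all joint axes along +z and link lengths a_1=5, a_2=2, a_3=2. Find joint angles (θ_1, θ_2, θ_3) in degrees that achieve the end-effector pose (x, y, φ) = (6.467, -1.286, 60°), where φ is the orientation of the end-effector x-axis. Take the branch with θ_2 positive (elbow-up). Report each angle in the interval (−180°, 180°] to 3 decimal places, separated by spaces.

-45.005 60.011 44.995

wrist centre = target − a_3·(cos φ, sin φ) = (5.4670, -3.0181)
cos θ_2 = (38.9967−5²−2²)/(2·5·2) = 0.4998; θ_2 = 60.0109° (elbow-up)
β = atan2(-3.0181,5.4670) = -28.9008°; ψ = atan2(1.7322,5.9997) = 16.1046°
θ_1 = β − ψ = -45.0055°
θ_3 = φ − θ_1 − θ_2 = 44.9946° (wrapped to (-180°,180°])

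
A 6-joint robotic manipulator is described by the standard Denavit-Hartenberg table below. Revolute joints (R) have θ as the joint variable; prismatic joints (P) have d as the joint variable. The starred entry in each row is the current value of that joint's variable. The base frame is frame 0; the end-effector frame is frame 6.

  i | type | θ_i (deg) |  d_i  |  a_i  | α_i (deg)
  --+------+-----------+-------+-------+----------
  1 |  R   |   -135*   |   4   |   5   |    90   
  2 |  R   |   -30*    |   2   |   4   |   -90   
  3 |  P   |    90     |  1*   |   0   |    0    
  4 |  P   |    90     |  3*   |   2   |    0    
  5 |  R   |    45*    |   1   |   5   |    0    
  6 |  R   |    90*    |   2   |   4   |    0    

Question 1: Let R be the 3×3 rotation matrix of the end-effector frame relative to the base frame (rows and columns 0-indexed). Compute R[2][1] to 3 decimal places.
-0.354

End-effector y-axis (col 1 of R) = (0.0670,-0.9330,-0.3536)
R[2][1] = -0.3536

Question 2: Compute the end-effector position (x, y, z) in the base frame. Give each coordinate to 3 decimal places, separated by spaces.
-12.716 -0.888 9.416

after link 1: o_1 = (-3.5355, -3.5355, 4.0000)
after link 2: o_2 = (-7.3992, -4.5708, 2.0000)
after link 3: o_3 = (-7.7528, -4.9244, 2.8660)
after link 4: o_4 = (-7.5887, -4.7603, 6.4641)
after link 5: o_5 = (-8.2772, -0.4488, 9.0979)
after link 6: o_6 = (-12.7164, -0.8879, 9.4157)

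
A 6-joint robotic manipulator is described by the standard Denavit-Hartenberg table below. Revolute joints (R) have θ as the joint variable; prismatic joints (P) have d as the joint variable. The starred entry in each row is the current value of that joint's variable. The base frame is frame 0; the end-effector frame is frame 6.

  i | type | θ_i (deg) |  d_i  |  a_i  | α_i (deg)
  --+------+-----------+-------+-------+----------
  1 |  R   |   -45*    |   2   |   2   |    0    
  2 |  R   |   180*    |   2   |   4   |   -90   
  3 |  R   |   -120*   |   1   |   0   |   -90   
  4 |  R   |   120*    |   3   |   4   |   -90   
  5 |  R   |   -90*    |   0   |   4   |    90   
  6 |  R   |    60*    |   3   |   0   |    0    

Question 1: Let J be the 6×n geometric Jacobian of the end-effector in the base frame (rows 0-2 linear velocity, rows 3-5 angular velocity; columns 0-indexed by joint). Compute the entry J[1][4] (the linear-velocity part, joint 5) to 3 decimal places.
4.994

axis z_4 = (-0.6597,-0.0474,-0.7500); lever o_n−o_4 = (-3.7563,0.0820,3.2990)
cross product → J_v[:, 4] = (-0.0947,4.9937,-0.2321)
J_ω[:, 4] = z_4
entry J[1][4] = 4.9937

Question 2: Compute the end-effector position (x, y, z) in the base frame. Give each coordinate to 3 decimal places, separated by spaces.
-5.972 5.783 7.067

after link 1: o_1 = (1.4142, -1.4142, 2.0000)
after link 2: o_2 = (-1.4142, 1.4142, 4.0000)
after link 3: o_3 = (-2.1213, 0.7071, 4.0000)
after link 4: o_4 = (-2.2161, 5.7008, 3.7679)
after link 5: o_5 = (-4.6655, 8.1503, 5.7679)
after link 6: o_6 = (-5.9723, 5.7829, 7.0670)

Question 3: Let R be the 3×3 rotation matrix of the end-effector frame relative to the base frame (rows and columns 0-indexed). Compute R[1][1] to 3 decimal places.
-0.554

End-effector y-axis (col 1 of R) = (0.2005,-0.5540,-0.8080)
R[1][1] = -0.5540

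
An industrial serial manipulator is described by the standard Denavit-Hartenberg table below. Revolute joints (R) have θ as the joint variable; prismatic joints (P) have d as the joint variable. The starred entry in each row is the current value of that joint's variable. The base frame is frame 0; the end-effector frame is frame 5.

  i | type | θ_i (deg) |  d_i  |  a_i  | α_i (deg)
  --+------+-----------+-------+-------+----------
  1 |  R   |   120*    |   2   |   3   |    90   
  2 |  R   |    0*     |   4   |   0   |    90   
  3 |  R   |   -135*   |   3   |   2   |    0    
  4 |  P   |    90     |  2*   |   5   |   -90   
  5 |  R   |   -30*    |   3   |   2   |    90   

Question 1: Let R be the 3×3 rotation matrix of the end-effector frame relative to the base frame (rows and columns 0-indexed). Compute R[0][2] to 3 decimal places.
0.483

End-effector z-axis (col 2 of R) = (0.4830,-0.1294,-0.8660)
R[0][2] = 0.4830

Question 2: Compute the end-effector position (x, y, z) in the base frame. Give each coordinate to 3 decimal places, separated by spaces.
after link 1: o_1 = (-1.5000, 2.5981, 2.0000)
after link 2: o_2 = (1.9641, 4.5981, 2.0000)
after link 3: o_3 = (1.4465, 2.6662, -1.0000)
after link 4: o_4 = (-3.3832, 3.9603, -3.0000)
after link 5: o_5 = (-4.2797, 7.3064, -4.0000)

-4.280 7.306 -4.000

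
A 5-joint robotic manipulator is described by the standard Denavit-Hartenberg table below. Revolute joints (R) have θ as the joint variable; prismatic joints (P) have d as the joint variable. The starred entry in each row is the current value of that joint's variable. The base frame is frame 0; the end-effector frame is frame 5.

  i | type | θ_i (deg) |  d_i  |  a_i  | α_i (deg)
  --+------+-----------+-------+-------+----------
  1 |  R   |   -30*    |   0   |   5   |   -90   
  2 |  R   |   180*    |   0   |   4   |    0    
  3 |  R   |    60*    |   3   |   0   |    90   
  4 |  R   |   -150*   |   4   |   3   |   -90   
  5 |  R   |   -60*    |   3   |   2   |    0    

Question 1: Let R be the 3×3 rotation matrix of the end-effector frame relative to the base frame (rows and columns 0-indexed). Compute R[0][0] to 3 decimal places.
-0.587

End-effector x-axis (col 0 of R) = (-0.5870,0.0502,-0.8080)
R[0][0] = -0.5870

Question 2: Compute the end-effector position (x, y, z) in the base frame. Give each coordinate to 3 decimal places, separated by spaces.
after link 1: o_1 = (4.3301, -2.5000, 0.0000)
after link 2: o_2 = (0.8660, -0.5000, -0.0000)
after link 3: o_3 = (2.3660, 2.0981, -0.0000)
after link 4: o_4 = (-0.2590, 1.8816, -4.2500)
after link 5: o_5 = (-3.3816, 0.1071, -4.5670)

-3.382 0.107 -4.567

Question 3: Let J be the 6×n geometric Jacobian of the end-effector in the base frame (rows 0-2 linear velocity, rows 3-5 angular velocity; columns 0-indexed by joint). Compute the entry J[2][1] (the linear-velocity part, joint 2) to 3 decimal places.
axis z_1 = (0.5000,0.8660,0.0000); lever o_n−o_1 = (-7.7117,2.6071,-4.5670)
cross product → J_v[:, 1] = (-3.9551,2.2835,7.9821)
J_ω[:, 1] = z_1
entry J[2][1] = 7.9821

7.982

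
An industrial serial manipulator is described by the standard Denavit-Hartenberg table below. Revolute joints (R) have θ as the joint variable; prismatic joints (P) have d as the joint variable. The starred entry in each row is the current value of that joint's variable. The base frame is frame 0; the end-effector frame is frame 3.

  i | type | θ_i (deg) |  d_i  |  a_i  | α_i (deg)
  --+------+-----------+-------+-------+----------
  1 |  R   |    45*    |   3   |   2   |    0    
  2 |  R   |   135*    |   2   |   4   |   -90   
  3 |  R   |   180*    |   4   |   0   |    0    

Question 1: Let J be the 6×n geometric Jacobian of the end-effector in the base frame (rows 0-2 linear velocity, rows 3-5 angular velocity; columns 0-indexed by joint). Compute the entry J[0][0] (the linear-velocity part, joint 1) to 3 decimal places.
axis z_0 = ẑ; lever o_n−o_0 = (-2.5858,-2.5858,5.0000)
cross product → J_v[:, 0] = (2.5858,-2.5858,0.0000)
J_ω[:, 0] = z_0
entry J[0][0] = 2.5858

2.586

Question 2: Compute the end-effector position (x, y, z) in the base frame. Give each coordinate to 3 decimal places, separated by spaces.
-2.586 -2.586 5.000

after link 1: o_1 = (1.4142, 1.4142, 3.0000)
after link 2: o_2 = (-2.5858, 1.4142, 5.0000)
after link 3: o_3 = (-2.5858, -2.5858, 5.0000)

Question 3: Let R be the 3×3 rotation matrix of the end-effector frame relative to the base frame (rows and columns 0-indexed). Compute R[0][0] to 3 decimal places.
End-effector x-axis (col 0 of R) = (1.0000,-0.0000,-0.0000)
R[0][0] = 1.0000

1.000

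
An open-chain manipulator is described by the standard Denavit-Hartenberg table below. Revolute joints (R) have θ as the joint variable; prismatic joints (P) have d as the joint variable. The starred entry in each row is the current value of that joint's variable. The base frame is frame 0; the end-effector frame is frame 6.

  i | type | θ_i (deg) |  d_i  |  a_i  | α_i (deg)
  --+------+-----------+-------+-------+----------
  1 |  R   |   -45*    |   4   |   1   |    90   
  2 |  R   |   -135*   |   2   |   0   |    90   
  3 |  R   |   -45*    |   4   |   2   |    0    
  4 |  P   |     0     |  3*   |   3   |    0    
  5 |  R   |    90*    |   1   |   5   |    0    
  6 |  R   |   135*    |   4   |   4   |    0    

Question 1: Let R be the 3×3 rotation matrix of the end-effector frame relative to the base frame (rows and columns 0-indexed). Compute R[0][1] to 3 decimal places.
0.707

End-effector y-axis (col 1 of R) = (0.7071,0.7071,0.0000)
R[0][1] = 0.7071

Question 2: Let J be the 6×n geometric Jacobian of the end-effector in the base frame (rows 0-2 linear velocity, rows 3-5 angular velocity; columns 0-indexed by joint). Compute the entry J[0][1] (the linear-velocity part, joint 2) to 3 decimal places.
-4.464

axis z_1 = (-0.7071,-0.7071,0.0000); lever o_n−o_1 = (-8.9497,6.1213,6.3137)
cross product → J_v[:, 1] = (-4.4645,4.4645,-10.6569)
J_ω[:, 1] = z_1
entry J[0][1] = -4.4645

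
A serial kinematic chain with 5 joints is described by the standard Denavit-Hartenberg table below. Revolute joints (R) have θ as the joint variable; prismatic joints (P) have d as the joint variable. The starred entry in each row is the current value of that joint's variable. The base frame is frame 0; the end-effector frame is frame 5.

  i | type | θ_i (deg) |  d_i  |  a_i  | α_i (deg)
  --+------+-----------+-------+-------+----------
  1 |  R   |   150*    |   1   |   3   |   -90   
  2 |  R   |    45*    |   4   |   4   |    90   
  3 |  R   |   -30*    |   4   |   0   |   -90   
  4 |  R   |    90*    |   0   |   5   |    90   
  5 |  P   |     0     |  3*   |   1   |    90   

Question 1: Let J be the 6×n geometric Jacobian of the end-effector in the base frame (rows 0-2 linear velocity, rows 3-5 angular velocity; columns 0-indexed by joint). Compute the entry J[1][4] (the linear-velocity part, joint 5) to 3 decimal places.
0.739

prismatic axis z_4 = (-0.2803,0.7392,-0.6124)
J_v[:, 4] = z_4; J_ω[:, 4] = (0,0,0)
entry J[1][4] = 0.7392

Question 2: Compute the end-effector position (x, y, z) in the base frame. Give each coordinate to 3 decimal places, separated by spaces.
after link 1: o_1 = (-2.5981, 1.5000, 1.0000)
after link 2: o_2 = (-7.0476, -0.5499, -1.8284)
after link 3: o_3 = (-9.4971, 0.8643, 1.0000)
after link 4: o_4 = (-6.4352, -0.9034, -2.5355)
after link 5: o_5 = (-6.6638, 0.9606, -5.0798)

-6.664 0.961 -5.080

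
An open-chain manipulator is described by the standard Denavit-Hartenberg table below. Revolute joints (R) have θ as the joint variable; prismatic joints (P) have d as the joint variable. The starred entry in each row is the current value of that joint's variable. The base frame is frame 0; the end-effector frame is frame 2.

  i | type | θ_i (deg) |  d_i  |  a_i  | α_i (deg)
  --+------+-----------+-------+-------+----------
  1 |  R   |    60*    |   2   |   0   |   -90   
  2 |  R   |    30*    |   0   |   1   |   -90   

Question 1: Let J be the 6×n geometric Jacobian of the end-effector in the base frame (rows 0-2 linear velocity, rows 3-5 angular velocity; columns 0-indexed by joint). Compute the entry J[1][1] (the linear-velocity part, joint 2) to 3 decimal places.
axis z_1 = (-0.8660,0.5000,0.0000); lever o_n−o_1 = (0.4330,0.7500,-0.5000)
cross product → J_v[:, 1] = (-0.2500,-0.4330,-0.8660)
J_ω[:, 1] = z_1
entry J[1][1] = -0.4330

-0.433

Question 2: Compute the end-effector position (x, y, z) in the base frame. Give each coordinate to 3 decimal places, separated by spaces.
0.433 0.750 1.500

after link 1: o_1 = (0.0000, 0.0000, 2.0000)
after link 2: o_2 = (0.4330, 0.7500, 1.5000)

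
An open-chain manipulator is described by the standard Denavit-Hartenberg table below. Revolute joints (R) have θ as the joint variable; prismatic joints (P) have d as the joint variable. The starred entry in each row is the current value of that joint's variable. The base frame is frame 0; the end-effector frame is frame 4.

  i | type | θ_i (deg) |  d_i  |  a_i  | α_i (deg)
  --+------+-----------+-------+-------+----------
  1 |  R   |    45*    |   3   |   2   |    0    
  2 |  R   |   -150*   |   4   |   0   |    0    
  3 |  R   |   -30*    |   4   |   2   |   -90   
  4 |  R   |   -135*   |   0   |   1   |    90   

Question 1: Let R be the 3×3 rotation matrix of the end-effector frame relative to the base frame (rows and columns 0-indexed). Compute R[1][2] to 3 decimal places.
0.500

End-effector z-axis (col 2 of R) = (0.5000,0.5000,-0.7071)
R[1][2] = 0.5000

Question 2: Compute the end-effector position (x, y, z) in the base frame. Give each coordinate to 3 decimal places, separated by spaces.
after link 1: o_1 = (1.4142, 1.4142, 3.0000)
after link 2: o_2 = (1.4142, 1.4142, 7.0000)
after link 3: o_3 = (0.0000, -0.0000, 11.0000)
after link 4: o_4 = (0.5000, 0.5000, 11.7071)

0.500 0.500 11.707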